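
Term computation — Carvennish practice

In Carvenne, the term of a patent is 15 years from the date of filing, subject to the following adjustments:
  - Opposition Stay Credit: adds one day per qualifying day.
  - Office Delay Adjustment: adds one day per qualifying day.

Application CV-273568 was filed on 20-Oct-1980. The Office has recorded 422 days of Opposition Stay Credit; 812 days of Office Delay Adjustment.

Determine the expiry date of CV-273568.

1999-03-07

Base term: filing date + 15 years → 20 October 1995.
Opposition Stay Credit: +422 days → 15 December 1996.
Office Delay Adjustment: +812 days → 7 March 1999.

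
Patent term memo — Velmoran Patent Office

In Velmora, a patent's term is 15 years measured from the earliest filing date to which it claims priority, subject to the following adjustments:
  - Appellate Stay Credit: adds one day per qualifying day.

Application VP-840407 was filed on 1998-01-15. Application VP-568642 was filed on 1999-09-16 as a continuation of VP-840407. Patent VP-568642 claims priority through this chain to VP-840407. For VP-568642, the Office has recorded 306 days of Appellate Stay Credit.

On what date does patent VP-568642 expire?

2013-11-17

Earliest priority filing: 15 January 1998.
Base term: 15 January 1998 + 15 years → 15 January 2013.
Appellate Stay Credit: +306 days → 17 November 2013.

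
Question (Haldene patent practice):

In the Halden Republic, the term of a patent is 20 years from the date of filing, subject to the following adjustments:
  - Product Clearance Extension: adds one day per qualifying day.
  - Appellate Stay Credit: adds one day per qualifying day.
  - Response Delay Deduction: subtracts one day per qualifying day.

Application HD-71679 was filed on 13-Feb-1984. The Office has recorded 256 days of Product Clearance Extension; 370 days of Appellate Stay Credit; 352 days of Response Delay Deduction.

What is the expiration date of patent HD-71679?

Base term: filing date + 20 years → 13 February 2004.
Product Clearance Extension: +256 days → 26 October 2004.
Appellate Stay Credit: +370 days → 31 October 2005.
Response Delay Deduction: −352 days → 13 November 2004.

November 13, 2004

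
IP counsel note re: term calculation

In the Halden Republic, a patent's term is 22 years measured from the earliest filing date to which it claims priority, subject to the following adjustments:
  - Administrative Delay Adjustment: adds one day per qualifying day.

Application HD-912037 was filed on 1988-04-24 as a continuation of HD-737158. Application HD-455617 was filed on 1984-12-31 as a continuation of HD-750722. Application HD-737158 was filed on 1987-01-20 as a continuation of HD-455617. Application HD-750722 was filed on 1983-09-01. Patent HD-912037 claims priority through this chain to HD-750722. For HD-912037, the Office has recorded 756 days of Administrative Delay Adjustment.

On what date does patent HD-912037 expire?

Earliest priority filing: 1 September 1983.
Base term: 1 September 1983 + 22 years → 1 September 2005.
Administrative Delay Adjustment: +756 days → 27 September 2007.

September 27, 2007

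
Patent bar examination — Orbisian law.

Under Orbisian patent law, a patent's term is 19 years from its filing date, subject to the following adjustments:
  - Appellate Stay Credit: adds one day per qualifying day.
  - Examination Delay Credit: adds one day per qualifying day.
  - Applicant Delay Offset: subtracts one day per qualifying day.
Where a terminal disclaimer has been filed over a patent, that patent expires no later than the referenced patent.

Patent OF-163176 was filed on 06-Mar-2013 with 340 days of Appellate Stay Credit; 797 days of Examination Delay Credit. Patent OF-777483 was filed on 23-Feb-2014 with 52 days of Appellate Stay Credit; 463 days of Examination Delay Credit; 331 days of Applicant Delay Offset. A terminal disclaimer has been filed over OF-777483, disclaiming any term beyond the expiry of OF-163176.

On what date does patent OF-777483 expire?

2033-08-26

Natural term of OF-777483:
  Base: filing + 19 years → 23 February 2033.
  Appellate Stay Credit: +52 days → 16 April 2033.
  Examination Delay Credit: +463 days → 23 July 2034.
  Applicant Delay Offset: −331 days → 26 August 2033.
Expiry of referenced patent OF-163176:
  Base: filing + 19 years → 6 March 2032.
  Appellate Stay Credit: +340 days → 9 February 2033.
  Examination Delay Credit: +797 days → 17 April 2035.
Terminal disclaimer: OF-777483 expires on the earlier of 26 August 2033 and 17 April 2035.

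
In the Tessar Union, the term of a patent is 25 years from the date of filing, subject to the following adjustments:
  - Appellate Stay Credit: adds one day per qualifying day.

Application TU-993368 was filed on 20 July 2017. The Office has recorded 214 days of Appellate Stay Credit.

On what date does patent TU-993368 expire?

February 19, 2043

Base term: filing date + 25 years → 20 July 2042.
Appellate Stay Credit: +214 days → 19 February 2043.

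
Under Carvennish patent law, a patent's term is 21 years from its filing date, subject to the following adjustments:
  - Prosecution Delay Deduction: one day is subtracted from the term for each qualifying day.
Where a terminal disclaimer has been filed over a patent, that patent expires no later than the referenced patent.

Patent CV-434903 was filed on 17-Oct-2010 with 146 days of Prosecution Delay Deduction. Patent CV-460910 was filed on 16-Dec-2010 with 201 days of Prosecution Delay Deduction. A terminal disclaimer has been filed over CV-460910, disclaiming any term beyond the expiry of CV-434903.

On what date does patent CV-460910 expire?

2031-05-24

Natural term of CV-460910:
  Base: filing + 21 years → 16 December 2031.
  Prosecution Delay Deduction: −201 days → 29 May 2031.
Expiry of referenced patent CV-434903:
  Base: filing + 21 years → 17 October 2031.
  Prosecution Delay Deduction: −146 days → 24 May 2031.
Terminal disclaimer: CV-460910 expires on the earlier of 29 May 2031 and 24 May 2031.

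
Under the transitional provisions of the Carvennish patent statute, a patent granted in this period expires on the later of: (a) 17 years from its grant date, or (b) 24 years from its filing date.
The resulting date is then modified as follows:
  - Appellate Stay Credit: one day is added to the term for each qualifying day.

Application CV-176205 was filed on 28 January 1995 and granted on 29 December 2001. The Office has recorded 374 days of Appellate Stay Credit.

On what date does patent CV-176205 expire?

(a) grant + 17 years → 29 December 2018.
(b) filing + 24 years → 28 January 2019.
Later of the two: 28 January 2019.
Appellate Stay Credit: +374 days → 6 February 2020.

February 6, 2020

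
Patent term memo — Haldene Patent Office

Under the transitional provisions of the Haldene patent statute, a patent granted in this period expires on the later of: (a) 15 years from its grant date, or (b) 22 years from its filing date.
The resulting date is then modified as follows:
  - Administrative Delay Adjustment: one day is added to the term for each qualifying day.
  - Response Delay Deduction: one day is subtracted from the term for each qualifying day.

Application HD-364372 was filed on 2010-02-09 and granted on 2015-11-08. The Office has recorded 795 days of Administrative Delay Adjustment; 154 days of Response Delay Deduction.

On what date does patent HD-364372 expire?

November 11, 2033

(a) grant + 15 years → 8 November 2030.
(b) filing + 22 years → 9 February 2032.
Later of the two: 9 February 2032.
Administrative Delay Adjustment: +795 days → 14 April 2034.
Response Delay Deduction: −154 days → 11 November 2033.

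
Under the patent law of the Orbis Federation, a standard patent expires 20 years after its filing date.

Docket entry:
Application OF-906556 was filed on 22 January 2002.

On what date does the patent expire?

Filing date + 20 years → 22 January 2022.

2022-01-22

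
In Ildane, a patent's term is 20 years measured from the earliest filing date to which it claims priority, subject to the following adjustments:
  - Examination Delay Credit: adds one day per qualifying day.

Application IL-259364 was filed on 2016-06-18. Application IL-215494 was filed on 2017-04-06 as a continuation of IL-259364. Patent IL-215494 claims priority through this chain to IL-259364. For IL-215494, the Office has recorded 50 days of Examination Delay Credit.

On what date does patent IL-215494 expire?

August 7, 2036

Earliest priority filing: 18 June 2016.
Base term: 18 June 2016 + 20 years → 18 June 2036.
Examination Delay Credit: +50 days → 7 August 2036.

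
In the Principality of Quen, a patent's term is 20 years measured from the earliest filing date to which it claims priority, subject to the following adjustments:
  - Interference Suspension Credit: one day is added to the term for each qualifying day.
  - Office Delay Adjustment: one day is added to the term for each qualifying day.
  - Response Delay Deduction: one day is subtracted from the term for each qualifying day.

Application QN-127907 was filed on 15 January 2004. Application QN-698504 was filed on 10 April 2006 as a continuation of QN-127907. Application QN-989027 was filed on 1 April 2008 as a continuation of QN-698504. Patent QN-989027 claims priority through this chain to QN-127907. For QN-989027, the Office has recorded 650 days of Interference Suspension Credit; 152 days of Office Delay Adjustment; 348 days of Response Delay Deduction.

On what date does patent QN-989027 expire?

2025-04-13

Earliest priority filing: 15 January 2004.
Base term: 15 January 2004 + 20 years → 15 January 2024.
Interference Suspension Credit: +650 days → 26 October 2025.
Office Delay Adjustment: +152 days → 27 March 2026.
Response Delay Deduction: −348 days → 13 April 2025.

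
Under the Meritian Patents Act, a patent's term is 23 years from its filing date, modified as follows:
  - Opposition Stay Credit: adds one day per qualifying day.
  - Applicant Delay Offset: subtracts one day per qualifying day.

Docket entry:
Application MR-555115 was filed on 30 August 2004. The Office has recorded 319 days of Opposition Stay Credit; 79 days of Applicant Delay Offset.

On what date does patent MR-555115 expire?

Base term: filing date + 23 years → 30 August 2027.
Opposition Stay Credit: +319 days → 14 July 2028.
Applicant Delay Offset: −79 days → 26 April 2028.

2028-04-26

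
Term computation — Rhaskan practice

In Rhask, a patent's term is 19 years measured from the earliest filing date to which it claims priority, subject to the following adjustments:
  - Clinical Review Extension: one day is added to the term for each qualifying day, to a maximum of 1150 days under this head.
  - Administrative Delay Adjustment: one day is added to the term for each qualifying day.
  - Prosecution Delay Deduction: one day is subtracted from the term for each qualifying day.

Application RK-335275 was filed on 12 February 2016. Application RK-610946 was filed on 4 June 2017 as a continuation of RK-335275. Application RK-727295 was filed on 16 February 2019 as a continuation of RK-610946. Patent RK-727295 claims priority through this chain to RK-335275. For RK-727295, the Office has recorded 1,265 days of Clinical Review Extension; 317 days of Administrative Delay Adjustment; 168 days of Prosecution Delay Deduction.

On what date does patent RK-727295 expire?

September 3, 2038

Earliest priority filing: 12 February 2016.
Base term: 12 February 2016 + 19 years → 12 February 2035.
Clinical Review Extension: 1265 days claimed exceeds the 1150-day cap, so +1150 days → 7 April 2038.
Administrative Delay Adjustment: +317 days → 18 February 2039.
Prosecution Delay Deduction: −168 days → 3 September 2038.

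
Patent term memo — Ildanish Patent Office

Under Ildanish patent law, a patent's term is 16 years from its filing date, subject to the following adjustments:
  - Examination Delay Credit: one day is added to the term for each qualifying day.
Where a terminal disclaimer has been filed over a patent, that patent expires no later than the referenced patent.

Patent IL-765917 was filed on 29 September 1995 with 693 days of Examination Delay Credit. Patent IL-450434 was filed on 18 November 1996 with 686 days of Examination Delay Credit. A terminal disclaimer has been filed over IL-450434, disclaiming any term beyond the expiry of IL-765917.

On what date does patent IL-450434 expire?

2013-08-22

Natural term of IL-450434:
  Base: filing + 16 years → 18 November 2012.
  Examination Delay Credit: +686 days → 5 October 2014.
Expiry of referenced patent IL-765917:
  Base: filing + 16 years → 29 September 2011.
  Examination Delay Credit: +693 days → 22 August 2013.
Terminal disclaimer: IL-450434 expires on the earlier of 5 October 2014 and 22 August 2013.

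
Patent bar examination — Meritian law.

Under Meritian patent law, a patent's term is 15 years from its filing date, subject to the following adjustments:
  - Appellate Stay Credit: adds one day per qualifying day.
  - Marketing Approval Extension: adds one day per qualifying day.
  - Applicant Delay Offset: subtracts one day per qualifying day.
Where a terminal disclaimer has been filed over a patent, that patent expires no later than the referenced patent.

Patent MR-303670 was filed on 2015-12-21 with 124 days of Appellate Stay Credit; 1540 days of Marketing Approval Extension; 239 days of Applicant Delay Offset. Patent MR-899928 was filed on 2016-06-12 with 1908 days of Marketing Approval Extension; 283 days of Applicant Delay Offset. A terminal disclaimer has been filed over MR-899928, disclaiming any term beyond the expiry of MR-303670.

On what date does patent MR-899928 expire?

Natural term of MR-899928:
  Base: filing + 15 years → 12 June 2031.
  Marketing Approval Extension: +1908 days → 1 September 2036.
  Applicant Delay Offset: −283 days → 23 November 2035.
Expiry of referenced patent MR-303670:
  Base: filing + 15 years → 21 December 2030.
  Appellate Stay Credit: +124 days → 24 April 2031.
  Marketing Approval Extension: +1540 days → 12 July 2035.
  Applicant Delay Offset: −239 days → 15 November 2034.
Terminal disclaimer: MR-899928 expires on the earlier of 23 November 2035 and 15 November 2034.

2034-11-15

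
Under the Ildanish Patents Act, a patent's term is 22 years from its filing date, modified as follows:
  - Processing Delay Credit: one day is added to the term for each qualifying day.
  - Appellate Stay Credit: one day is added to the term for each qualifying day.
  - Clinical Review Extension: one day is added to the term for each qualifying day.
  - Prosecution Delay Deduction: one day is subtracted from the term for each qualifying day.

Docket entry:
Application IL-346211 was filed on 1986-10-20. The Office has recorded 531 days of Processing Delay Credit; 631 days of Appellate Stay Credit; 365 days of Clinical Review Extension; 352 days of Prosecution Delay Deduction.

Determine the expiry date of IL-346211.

Base term: filing date + 22 years → 20 October 2008.
Processing Delay Credit: +531 days → 4 April 2010.
Appellate Stay Credit: +631 days → 26 December 2011.
Clinical Review Extension: +365 days → 25 December 2012.
Prosecution Delay Deduction: −352 days → 8 January 2012.

2012-01-08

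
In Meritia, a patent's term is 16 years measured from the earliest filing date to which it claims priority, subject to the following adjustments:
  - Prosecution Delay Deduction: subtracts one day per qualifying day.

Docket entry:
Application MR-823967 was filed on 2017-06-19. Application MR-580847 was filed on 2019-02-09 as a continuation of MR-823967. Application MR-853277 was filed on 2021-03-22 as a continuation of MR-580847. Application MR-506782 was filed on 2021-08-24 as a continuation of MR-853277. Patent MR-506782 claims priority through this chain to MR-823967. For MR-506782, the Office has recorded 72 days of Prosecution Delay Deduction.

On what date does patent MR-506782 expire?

Earliest priority filing: 19 June 2017.
Base term: 19 June 2017 + 16 years → 19 June 2033.
Prosecution Delay Deduction: −72 days → 8 April 2033.

April 8, 2033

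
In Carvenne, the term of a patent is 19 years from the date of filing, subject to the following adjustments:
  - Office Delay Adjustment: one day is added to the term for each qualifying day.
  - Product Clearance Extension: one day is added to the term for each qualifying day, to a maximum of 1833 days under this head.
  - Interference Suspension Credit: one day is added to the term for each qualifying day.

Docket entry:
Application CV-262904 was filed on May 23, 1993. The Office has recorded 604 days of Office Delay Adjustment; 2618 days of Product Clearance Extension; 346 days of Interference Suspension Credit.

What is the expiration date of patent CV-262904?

January 5, 2020

Base term: filing date + 19 years → 23 May 2012.
Office Delay Adjustment: +604 days → 17 January 2014.
Product Clearance Extension: 2618 days claimed exceeds the 1833-day cap, so +1833 days → 24 January 2019.
Interference Suspension Credit: +346 days → 5 January 2020.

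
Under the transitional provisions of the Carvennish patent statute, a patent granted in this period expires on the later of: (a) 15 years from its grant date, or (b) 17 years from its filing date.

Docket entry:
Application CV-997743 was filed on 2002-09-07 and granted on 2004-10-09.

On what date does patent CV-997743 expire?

(a) grant + 15 years → 9 October 2019.
(b) filing + 17 years → 7 September 2019.
Later of the two: 9 October 2019.

October 9, 2019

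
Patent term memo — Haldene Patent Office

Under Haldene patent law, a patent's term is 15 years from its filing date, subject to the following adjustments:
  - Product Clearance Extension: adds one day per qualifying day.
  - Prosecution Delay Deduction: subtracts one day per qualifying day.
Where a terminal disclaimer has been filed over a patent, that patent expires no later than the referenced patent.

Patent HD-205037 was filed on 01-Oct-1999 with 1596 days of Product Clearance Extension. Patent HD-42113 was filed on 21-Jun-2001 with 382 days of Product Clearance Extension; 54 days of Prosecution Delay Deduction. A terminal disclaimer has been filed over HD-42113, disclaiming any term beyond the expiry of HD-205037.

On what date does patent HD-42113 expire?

Natural term of HD-42113:
  Base: filing + 15 years → 21 June 2016.
  Product Clearance Extension: +382 days → 8 July 2017.
  Prosecution Delay Deduction: −54 days → 15 May 2017.
Expiry of referenced patent HD-205037:
  Base: filing + 15 years → 1 October 2014.
  Product Clearance Extension: +1596 days → 13 February 2019.
Terminal disclaimer: HD-42113 expires on the earlier of 15 May 2017 and 13 February 2019.

2017-05-15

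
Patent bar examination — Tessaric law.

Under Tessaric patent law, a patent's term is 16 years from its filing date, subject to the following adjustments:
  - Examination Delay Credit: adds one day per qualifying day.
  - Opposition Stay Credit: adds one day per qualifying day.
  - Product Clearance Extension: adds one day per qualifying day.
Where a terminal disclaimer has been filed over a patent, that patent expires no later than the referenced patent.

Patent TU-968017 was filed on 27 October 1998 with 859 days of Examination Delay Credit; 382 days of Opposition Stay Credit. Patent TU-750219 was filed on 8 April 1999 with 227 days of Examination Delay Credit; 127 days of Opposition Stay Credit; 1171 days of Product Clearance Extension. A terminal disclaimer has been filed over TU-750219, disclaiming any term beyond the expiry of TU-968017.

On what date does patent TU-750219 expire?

March 21, 2018

Natural term of TU-750219:
  Base: filing + 16 years → 8 April 2015.
  Examination Delay Credit: +227 days → 21 November 2015.
  Opposition Stay Credit: +127 days → 27 March 2016.
  Product Clearance Extension: +1171 days → 11 June 2019.
Expiry of referenced patent TU-968017:
  Base: filing + 16 years → 27 October 2014.
  Examination Delay Credit: +859 days → 4 March 2017.
  Opposition Stay Credit: +382 days → 21 March 2018.
Terminal disclaimer: TU-750219 expires on the earlier of 11 June 2019 and 21 March 2018.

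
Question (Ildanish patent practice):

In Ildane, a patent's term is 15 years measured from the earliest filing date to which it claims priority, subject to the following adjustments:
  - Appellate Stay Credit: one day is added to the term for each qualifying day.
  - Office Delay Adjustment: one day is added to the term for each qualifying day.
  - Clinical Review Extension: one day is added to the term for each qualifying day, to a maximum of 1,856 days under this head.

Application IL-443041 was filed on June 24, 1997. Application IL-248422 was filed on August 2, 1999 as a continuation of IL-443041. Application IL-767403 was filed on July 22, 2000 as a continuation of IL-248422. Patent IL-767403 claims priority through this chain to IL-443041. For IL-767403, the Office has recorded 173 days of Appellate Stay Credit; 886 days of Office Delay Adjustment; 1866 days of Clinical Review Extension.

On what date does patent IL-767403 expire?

2020-06-17

Earliest priority filing: 24 June 1997.
Base term: 24 June 1997 + 15 years → 24 June 2012.
Appellate Stay Credit: +173 days → 14 December 2012.
Office Delay Adjustment: +886 days → 19 May 2015.
Clinical Review Extension: 1866 days claimed exceeds the 1856-day cap, so +1856 days → 17 June 2020.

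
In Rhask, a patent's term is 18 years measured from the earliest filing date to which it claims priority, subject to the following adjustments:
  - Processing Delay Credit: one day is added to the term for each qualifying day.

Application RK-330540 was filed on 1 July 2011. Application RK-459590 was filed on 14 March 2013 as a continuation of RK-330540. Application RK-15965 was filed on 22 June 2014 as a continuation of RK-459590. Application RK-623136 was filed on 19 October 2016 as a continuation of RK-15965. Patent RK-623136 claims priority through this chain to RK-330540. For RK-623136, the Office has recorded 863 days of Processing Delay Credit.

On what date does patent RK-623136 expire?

Earliest priority filing: 1 July 2011.
Base term: 1 July 2011 + 18 years → 1 July 2029.
Processing Delay Credit: +863 days → 11 November 2031.

November 11, 2031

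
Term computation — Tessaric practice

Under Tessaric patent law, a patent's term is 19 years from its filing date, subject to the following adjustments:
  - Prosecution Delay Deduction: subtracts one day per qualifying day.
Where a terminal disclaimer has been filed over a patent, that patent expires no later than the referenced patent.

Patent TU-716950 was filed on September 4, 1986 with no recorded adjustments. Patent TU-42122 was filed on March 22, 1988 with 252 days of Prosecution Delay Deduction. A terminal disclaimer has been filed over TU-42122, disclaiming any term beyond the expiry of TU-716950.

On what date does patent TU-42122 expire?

2005-09-04

Natural term of TU-42122:
  Base: filing + 19 years → 22 March 2007.
  Prosecution Delay Deduction: −252 days → 13 July 2006.
Expiry of referenced patent TU-716950:
  Base: filing + 19 years → 4 September 2005.
Terminal disclaimer: TU-42122 expires on the earlier of 13 July 2006 and 4 September 2005.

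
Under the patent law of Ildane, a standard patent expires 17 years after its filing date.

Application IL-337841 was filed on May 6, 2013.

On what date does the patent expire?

May 6, 2030

Filing date + 17 years → 6 May 2030.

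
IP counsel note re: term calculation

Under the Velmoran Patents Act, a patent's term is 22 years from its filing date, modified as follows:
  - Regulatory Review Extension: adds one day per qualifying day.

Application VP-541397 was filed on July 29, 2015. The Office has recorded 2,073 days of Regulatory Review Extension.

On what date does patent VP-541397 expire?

Base term: filing date + 22 years → 29 July 2037.
Regulatory Review Extension: +2073 days → 2 April 2043.

2043-04-02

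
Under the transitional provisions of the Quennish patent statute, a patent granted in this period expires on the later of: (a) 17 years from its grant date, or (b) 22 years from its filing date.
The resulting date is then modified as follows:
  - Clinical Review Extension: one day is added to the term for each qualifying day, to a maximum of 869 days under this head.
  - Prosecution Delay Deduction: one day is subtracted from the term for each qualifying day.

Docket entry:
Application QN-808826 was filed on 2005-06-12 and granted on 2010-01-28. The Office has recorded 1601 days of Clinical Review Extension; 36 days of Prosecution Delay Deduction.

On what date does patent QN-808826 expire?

2029-09-22

(a) grant + 17 years → 28 January 2027.
(b) filing + 22 years → 12 June 2027.
Later of the two: 12 June 2027.
Clinical Review Extension: 1601 days claimed exceeds the 869-day cap, so +869 days → 28 October 2029.
Prosecution Delay Deduction: −36 days → 22 September 2029.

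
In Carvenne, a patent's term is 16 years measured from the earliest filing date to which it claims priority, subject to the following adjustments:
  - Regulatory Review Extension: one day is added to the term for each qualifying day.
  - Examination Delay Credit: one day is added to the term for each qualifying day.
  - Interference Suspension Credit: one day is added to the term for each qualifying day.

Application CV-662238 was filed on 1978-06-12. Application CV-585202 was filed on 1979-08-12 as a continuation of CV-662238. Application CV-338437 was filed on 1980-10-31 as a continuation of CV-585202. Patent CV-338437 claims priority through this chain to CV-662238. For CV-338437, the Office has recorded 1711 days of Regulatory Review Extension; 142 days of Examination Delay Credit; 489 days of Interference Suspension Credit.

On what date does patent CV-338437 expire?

2000-11-09

Earliest priority filing: 12 June 1978.
Base term: 12 June 1978 + 16 years → 12 June 1994.
Regulatory Review Extension: +1711 days → 17 February 1999.
Examination Delay Credit: +142 days → 9 July 1999.
Interference Suspension Credit: +489 days → 9 November 2000.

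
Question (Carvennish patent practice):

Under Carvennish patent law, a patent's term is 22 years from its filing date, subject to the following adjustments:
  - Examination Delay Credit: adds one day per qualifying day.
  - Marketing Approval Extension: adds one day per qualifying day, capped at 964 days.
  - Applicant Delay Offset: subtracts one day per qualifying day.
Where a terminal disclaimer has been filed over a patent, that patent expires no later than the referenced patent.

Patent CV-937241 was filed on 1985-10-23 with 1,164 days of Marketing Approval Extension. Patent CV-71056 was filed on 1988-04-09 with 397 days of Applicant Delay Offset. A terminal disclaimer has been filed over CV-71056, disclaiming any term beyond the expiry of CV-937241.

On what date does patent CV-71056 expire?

Natural term of CV-71056:
  Base: filing + 22 years → 9 April 2010.
  Applicant Delay Offset: −397 days → 8 March 2009.
Expiry of referenced patent CV-937241:
  Base: filing + 22 years → 23 October 2007.
  Marketing Approval Extension: 1164 days claimed exceeds the 964-day cap, so +964 days → 13 June 2010.
Terminal disclaimer: CV-71056 expires on the earlier of 8 March 2009 and 13 June 2010.

2009-03-08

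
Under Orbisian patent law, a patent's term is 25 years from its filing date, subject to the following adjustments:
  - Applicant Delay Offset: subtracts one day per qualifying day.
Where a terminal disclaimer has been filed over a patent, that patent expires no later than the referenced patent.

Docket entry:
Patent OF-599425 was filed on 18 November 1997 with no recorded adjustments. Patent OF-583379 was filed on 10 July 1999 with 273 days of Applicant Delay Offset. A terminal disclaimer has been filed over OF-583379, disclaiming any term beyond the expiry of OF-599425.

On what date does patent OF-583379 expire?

Natural term of OF-583379:
  Base: filing + 25 years → 10 July 2024.
  Applicant Delay Offset: −273 days → 11 October 2023.
Expiry of referenced patent OF-599425:
  Base: filing + 25 years → 18 November 2022.
Terminal disclaimer: OF-583379 expires on the earlier of 11 October 2023 and 18 November 2022.

November 18, 2022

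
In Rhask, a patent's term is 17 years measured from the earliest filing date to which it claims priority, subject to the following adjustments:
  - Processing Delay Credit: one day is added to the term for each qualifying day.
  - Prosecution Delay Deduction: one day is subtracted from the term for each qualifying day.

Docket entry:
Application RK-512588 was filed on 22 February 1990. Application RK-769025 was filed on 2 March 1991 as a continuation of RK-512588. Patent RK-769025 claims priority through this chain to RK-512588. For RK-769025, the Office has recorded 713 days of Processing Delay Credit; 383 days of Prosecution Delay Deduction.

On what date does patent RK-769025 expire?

Earliest priority filing: 22 February 1990.
Base term: 22 February 1990 + 17 years → 22 February 2007.
Processing Delay Credit: +713 days → 4 February 2009.
Prosecution Delay Deduction: −383 days → 18 January 2008.

2008-01-18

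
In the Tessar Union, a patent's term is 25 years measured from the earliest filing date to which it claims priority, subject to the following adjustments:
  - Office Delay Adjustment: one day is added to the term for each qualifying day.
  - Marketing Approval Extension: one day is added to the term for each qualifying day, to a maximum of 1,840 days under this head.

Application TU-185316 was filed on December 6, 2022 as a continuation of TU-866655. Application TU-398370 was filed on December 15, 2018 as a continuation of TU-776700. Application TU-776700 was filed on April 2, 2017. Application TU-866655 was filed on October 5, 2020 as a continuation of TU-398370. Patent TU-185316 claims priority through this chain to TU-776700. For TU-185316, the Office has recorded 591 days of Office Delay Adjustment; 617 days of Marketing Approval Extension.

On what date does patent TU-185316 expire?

2045-07-23

Earliest priority filing: 2 April 2017.
Base term: 2 April 2017 + 25 years → 2 April 2042.
Office Delay Adjustment: +591 days → 14 November 2043.
Marketing Approval Extension: 617 days (within the 1840-day cap) → +617 days → 23 July 2045.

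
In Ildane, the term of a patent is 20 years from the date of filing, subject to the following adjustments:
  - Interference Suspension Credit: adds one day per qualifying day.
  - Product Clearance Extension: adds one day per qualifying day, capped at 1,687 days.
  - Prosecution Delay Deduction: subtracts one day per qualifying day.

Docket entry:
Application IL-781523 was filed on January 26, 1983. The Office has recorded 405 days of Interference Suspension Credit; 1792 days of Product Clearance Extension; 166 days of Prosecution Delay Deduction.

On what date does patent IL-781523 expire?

May 5, 2008

Base term: filing date + 20 years → 26 January 2003.
Interference Suspension Credit: +405 days → 6 March 2004.
Product Clearance Extension: 1792 days claimed exceeds the 1687-day cap, so +1687 days → 18 October 2008.
Prosecution Delay Deduction: −166 days → 5 May 2008.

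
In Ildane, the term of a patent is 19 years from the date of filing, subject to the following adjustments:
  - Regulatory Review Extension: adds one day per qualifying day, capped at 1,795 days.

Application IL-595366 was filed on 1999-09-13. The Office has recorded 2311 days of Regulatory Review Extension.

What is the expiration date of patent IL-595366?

August 13, 2023

Base term: filing date + 19 years → 13 September 2018.
Regulatory Review Extension: 2311 days claimed exceeds the 1795-day cap, so +1795 days → 13 August 2023.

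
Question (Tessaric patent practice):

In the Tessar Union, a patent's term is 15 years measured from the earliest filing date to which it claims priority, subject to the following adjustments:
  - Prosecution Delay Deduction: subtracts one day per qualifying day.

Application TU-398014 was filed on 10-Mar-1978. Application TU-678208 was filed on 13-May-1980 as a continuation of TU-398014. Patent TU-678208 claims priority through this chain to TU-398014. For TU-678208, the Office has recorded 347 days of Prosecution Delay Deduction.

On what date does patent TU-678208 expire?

March 28, 1992

Earliest priority filing: 10 March 1978.
Base term: 10 March 1978 + 15 years → 10 March 1993.
Prosecution Delay Deduction: −347 days → 28 March 1992.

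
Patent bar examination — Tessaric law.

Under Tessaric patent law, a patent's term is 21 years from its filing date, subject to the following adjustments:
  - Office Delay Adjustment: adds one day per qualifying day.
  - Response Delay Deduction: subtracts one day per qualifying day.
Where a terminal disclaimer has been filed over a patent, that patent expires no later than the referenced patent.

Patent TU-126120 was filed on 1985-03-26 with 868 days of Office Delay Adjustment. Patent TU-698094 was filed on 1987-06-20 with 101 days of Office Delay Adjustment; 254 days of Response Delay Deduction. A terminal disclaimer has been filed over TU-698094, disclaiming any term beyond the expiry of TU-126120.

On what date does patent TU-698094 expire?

2008-01-19

Natural term of TU-698094:
  Base: filing + 21 years → 20 June 2008.
  Office Delay Adjustment: +101 days → 29 September 2008.
  Response Delay Deduction: −254 days → 19 January 2008.
Expiry of referenced patent TU-126120:
  Base: filing + 21 years → 26 March 2006.
  Office Delay Adjustment: +868 days → 10 August 2008.
Terminal disclaimer: TU-698094 expires on the earlier of 19 January 2008 and 10 August 2008.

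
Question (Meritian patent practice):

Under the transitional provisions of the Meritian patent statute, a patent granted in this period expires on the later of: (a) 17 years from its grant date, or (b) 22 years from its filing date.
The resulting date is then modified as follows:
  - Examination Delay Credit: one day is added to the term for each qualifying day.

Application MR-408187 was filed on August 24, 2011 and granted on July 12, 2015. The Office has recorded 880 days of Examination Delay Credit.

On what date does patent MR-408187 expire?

(a) grant + 17 years → 12 July 2032.
(b) filing + 22 years → 24 August 2033.
Later of the two: 24 August 2033.
Examination Delay Credit: +880 days → 21 January 2036.

2036-01-21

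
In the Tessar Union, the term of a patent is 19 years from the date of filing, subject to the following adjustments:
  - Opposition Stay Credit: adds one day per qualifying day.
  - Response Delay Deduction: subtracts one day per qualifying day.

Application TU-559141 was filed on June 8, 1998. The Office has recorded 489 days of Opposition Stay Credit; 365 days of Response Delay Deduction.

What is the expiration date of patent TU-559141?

Base term: filing date + 19 years → 8 June 2017.
Opposition Stay Credit: +489 days → 10 October 2018.
Response Delay Deduction: −365 days → 10 October 2017.

2017-10-10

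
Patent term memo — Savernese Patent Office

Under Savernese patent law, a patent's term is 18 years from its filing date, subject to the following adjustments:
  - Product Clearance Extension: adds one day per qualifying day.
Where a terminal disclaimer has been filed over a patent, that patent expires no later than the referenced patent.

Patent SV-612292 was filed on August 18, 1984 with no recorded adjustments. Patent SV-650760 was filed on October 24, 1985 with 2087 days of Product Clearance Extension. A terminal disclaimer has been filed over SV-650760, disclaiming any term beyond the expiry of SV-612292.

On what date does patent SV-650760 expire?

Natural term of SV-650760:
  Base: filing + 18 years → 24 October 2003.
  Product Clearance Extension: +2087 days → 11 July 2009.
Expiry of referenced patent SV-612292:
  Base: filing + 18 years → 18 August 2002.
Terminal disclaimer: SV-650760 expires on the earlier of 11 July 2009 and 18 August 2002.

2002-08-18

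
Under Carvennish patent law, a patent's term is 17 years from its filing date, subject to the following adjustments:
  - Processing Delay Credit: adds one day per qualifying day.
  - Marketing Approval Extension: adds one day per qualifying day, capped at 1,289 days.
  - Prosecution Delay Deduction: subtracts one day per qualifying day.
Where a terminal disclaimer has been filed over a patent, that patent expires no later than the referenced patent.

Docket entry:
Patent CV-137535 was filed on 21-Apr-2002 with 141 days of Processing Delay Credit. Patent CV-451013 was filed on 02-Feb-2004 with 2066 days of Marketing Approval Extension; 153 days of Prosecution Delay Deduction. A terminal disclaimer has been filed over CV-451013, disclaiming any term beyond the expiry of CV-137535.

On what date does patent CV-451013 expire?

2019-09-09

Natural term of CV-451013:
  Base: filing + 17 years → 2 February 2021.
  Marketing Approval Extension: 2066 days claimed exceeds the 1289-day cap, so +1289 days → 14 August 2024.
  Prosecution Delay Deduction: −153 days → 14 March 2024.
Expiry of referenced patent CV-137535:
  Base: filing + 17 years → 21 April 2019.
  Processing Delay Credit: +141 days → 9 September 2019.
Terminal disclaimer: CV-451013 expires on the earlier of 14 March 2024 and 9 September 2019.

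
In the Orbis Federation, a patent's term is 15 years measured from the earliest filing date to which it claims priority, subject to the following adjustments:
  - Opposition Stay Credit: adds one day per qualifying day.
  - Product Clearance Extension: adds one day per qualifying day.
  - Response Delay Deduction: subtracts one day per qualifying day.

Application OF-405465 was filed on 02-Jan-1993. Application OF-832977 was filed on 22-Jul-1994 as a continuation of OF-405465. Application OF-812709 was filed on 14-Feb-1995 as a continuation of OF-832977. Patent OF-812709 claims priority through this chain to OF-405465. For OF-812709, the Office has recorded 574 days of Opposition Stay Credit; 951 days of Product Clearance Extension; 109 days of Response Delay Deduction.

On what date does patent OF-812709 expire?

Earliest priority filing: 2 January 1993.
Base term: 2 January 1993 + 15 years → 2 January 2008.
Opposition Stay Credit: +574 days → 29 July 2009.
Product Clearance Extension: +951 days → 6 March 2012.
Response Delay Deduction: −109 days → 18 November 2011.

2011-11-18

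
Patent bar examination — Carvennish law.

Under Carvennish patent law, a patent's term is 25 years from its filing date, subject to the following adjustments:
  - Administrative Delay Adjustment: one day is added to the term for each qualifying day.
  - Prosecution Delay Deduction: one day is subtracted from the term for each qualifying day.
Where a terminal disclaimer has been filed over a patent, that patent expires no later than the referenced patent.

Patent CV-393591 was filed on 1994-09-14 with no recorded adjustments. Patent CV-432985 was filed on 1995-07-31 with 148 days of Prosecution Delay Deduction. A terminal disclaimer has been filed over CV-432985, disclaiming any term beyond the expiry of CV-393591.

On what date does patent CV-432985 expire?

September 14, 2019

Natural term of CV-432985:
  Base: filing + 25 years → 31 July 2020.
  Prosecution Delay Deduction: −148 days → 5 March 2020.
Expiry of referenced patent CV-393591:
  Base: filing + 25 years → 14 September 2019.
Terminal disclaimer: CV-432985 expires on the earlier of 5 March 2020 and 14 September 2019.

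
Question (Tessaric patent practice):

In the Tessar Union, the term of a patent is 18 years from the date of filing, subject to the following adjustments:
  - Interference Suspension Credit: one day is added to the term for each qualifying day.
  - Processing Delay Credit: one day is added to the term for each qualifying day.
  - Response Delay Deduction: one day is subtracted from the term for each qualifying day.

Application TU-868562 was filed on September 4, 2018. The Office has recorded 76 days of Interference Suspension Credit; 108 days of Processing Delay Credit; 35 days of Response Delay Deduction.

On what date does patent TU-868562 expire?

Base term: filing date + 18 years → 4 September 2036.
Interference Suspension Credit: +76 days → 19 November 2036.
Processing Delay Credit: +108 days → 7 March 2037.
Response Delay Deduction: −35 days → 31 January 2037.

2037-01-31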